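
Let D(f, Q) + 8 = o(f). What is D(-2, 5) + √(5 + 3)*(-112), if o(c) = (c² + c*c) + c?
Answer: -2 - 224*√2 ≈ -318.78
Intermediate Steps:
o(c) = c + 2*c² (o(c) = (c² + c²) + c = 2*c² + c = c + 2*c²)
D(f, Q) = -8 + f*(1 + 2*f)
D(-2, 5) + √(5 + 3)*(-112) = (-8 - 2*(1 + 2*(-2))) + √(5 + 3)*(-112) = (-8 - 2*(1 - 4)) + √8*(-112) = (-8 - 2*(-3)) + (2*√2)*(-112) = (-8 + 6) - 224*√2 = -2 - 224*√2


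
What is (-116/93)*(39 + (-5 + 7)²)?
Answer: -4988/93 ≈ -53.634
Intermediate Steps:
(-116/93)*(39 + (-5 + 7)²) = (-116*1/93)*(39 + 2²) = -116*(39 + 4)/93 = -116/93*43 = -4988/93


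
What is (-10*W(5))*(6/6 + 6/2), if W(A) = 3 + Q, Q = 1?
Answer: -160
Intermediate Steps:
W(A) = 4 (W(A) = 3 + 1 = 4)
(-10*W(5))*(6/6 + 6/2) = (-10*4)*(6/6 + 6/2) = -40*(6*(⅙) + 6*(½)) = -40*(1 + 3) = -40*4 = -160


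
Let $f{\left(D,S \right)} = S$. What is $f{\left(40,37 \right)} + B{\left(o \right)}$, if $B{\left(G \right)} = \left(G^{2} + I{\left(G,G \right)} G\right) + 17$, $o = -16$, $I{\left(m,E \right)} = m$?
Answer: $566$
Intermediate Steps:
$B{\left(G \right)} = 17 + 2 G^{2}$ ($B{\left(G \right)} = \left(G^{2} + G G\right) + 17 = \left(G^{2} + G^{2}\right) + 17 = 2 G^{2} + 17 = 17 + 2 G^{2}$)
$f{\left(40,37 \right)} + B{\left(o \right)} = 37 + \left(17 + 2 \left(-16\right)^{2}\right) = 37 + \left(17 + 2 \cdot 256\right) = 37 + \left(17 + 512\right) = 37 + 529 = 566$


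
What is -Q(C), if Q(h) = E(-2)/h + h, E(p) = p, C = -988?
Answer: 488071/494 ≈ 988.00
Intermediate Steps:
Q(h) = h - 2/h (Q(h) = -2/h + h = h - 2/h)
-Q(C) = -(-988 - 2/(-988)) = -(-988 - 2*(-1/988)) = -(-988 + 1/494) = -1*(-488071/494) = 488071/494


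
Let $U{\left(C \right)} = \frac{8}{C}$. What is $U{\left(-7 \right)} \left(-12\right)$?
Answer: $\frac{96}{7} \approx 13.714$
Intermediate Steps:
$U{\left(-7 \right)} \left(-12\right) = \frac{8}{-7} \left(-12\right) = 8 \left(- \frac{1}{7}\right) \left(-12\right) = \left(- \frac{8}{7}\right) \left(-12\right) = \frac{96}{7}$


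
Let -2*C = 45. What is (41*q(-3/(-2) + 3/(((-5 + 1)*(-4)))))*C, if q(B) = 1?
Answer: -1845/2 ≈ -922.50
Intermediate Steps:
C = -45/2 (C = -½*45 = -45/2 ≈ -22.500)
(41*q(-3/(-2) + 3/(((-5 + 1)*(-4)))))*C = (41*1)*(-45/2) = 41*(-45/2) = -1845/2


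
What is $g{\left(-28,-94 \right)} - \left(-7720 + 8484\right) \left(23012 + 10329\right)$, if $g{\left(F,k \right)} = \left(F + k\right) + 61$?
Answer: $-25472585$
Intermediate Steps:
$g{\left(F,k \right)} = 61 + F + k$
$g{\left(-28,-94 \right)} - \left(-7720 + 8484\right) \left(23012 + 10329\right) = \left(61 - 28 - 94\right) - \left(-7720 + 8484\right) \left(23012 + 10329\right) = -61 - 764 \cdot 33341 = -61 - 25472524 = -25472585$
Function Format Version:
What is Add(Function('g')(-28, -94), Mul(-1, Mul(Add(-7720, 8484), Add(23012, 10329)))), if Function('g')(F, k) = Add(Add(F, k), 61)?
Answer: -25472585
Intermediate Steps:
Function('g')(F, k) = Add(61, F, k)
Add(Function('g')(-28, -94), Mul(-1, Mul(Add(-7720, 8484), Add(23012, 10329)))) = Add(Add(61, -28, -94), Mul(-1, Mul(Add(-7720, 8484), Add(23012, 10329)))) = Add(-61, Mul(-1, Mul(764, 33341))) = Add(-61, Mul(-1, 25472524)) = Add(-61, -25472524) = -25472585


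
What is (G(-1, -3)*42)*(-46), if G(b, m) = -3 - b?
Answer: 3864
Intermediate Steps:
(G(-1, -3)*42)*(-46) = ((-3 - 1*(-1))*42)*(-46) = ((-3 + 1)*42)*(-46) = -2*42*(-46) = -84*(-46) = 3864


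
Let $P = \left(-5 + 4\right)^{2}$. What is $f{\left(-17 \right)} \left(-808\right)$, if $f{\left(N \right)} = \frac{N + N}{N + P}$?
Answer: $-1717$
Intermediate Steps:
$P = 1$ ($P = \left(-1\right)^{2} = 1$)
$f{\left(N \right)} = \frac{2 N}{1 + N}$ ($f{\left(N \right)} = \frac{N + N}{N + 1} = \frac{2 N}{1 + N}$)
$f{\left(-17 \right)} \left(-808\right) = 2 \left(-17\right) \frac{1}{1 - 17} \left(-808\right) = 2 \left(-17\right) \frac{1}{-16} \left(-808\right) = 2 \left(-17\right) \left(- \frac{1}{16}\right) \left(-808\right) = \frac{17}{8} \left(-808\right) = -1717$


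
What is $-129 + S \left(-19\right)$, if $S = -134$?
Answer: $2417$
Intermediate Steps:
$-129 + S \left(-19\right) = -129 - -2546 = -129 + 2546 = 2417$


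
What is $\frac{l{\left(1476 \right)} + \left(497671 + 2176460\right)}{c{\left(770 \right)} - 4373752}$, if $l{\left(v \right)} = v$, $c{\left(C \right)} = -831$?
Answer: $- \frac{2675607}{4374583} \approx -0.61163$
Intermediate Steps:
$\frac{l{\left(1476 \right)} + \left(497671 + 2176460\right)}{c{\left(770 \right)} - 4373752} = \frac{1476 + \left(497671 + 2176460\right)}{-831 - 4373752} = \frac{1476 + 2674131}{-4374583} = 2675607 \left(- \frac{1}{4374583}\right) = - \frac{2675607}{4374583}$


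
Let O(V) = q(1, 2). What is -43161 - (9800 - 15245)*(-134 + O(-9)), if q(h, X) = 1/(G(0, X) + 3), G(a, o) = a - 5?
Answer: -1551027/2 ≈ -7.7551e+5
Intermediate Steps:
G(a, o) = -5 + a
q(h, X) = -1/2 (q(h, X) = 1/((-5 + 0) + 3) = 1/(-5 + 3) = 1/(-2) = -1/2)
O(V) = -1/2
-43161 - (9800 - 15245)*(-134 + O(-9)) = -43161 - (9800 - 15245)*(-134 - 1/2) = -43161 - (-5445)*(-269)/2 = -43161 - 1*1464705/2 = -43161 - 1464705/2 = -1551027/2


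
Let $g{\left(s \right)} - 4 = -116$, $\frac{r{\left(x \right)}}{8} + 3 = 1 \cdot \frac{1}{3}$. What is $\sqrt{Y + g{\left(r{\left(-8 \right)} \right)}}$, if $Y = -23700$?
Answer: $2 i \sqrt{5953} \approx 154.31 i$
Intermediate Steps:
$r{\left(x \right)} = - \frac{64}{3}$ ($r{\left(x \right)} = -24 + 8 \cdot 1 \cdot \frac{1}{3} = -24 + 8 \cdot \frac{1}{3} = -24 + \frac{8}{3} = - \frac{64}{3}$)
$g{\left(s \right)} = -112$ ($g{\left(s \right)} = 4 - 116 = -112$)
$\sqrt{Y + g{\left(r{\left(-8 \right)} \right)}} = \sqrt{-23700 - 112} = \sqrt{-23812} = 2 i \sqrt{5953}$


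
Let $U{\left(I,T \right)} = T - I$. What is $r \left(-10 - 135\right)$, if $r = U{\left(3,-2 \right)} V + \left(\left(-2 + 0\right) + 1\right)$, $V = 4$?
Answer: $3045$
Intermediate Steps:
$r = -21$ ($r = \left(-2 - 3\right) 4 + \left(\left(-2 + 0\right) + 1\right) = \left(-2 - 3\right) 4 + \left(-2 + 1\right) = \left(-5\right) 4 - 1 = -20 - 1 = -21$)
$r \left(-10 - 135\right) = - 21 \left(-10 - 135\right) = \left(-21\right) \left(-145\right) = 3045$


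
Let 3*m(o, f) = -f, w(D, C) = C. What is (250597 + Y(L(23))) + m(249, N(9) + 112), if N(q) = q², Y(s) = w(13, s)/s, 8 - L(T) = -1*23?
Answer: 751601/3 ≈ 2.5053e+5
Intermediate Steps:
L(T) = 31 (L(T) = 8 - (-1)*23 = 8 - 1*(-23) = 8 + 23 = 31)
Y(s) = 1 (Y(s) = s/s = 1)
m(o, f) = -f/3 (m(o, f) = (-f)/3 = -f/3)
(250597 + Y(L(23))) + m(249, N(9) + 112) = (250597 + 1) - (9² + 112)/3 = 250598 - (81 + 112)/3 = 250598 - ⅓*193 = 250598 - 193/3 = 751601/3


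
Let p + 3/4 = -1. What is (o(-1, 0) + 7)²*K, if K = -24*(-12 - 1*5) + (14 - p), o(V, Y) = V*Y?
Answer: 83055/4 ≈ 20764.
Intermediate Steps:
p = -7/4 (p = -¾ - 1 = -7/4 ≈ -1.7500)
K = 1695/4 (K = -24*(-12 - 1*5) + (14 - 1*(-7/4)) = -24*(-12 - 5) + (14 + 7/4) = -24*(-17) + 63/4 = 408 + 63/4 = 1695/4 ≈ 423.75)
(o(-1, 0) + 7)²*K = (-1*0 + 7)²*(1695/4) = (0 + 7)²*(1695/4) = 7²*(1695/4) = 49*(1695/4) = 83055/4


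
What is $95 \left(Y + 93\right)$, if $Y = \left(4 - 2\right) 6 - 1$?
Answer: $9880$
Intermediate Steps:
$Y = 11$ ($Y = 2 \cdot 6 - 1 = 12 - 1 = 11$)
$95 \left(Y + 93\right) = 95 \left(11 + 93\right) = 95 \cdot 104 = 9880$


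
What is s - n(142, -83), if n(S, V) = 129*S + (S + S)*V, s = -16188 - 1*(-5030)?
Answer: -5904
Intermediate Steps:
s = -11158 (s = -16188 + 5030 = -11158)
n(S, V) = 129*S + 2*S*V (n(S, V) = 129*S + (2*S)*V = 129*S + 2*S*V)
s - n(142, -83) = -11158 - 142*(129 + 2*(-83)) = -11158 - 142*(129 - 166) = -11158 - 142*(-37) = -11158 - 1*(-5254) = -11158 + 5254 = -5904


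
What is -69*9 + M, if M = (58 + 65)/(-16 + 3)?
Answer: -8196/13 ≈ -630.46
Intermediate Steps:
M = -123/13 (M = 123/(-13) = 123*(-1/13) = -123/13 ≈ -9.4615)
-69*9 + M = -69*9 - 123/13 = -621 - 123/13 = -8196/13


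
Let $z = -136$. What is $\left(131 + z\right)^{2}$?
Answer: $25$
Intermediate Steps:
$\left(131 + z\right)^{2} = \left(131 - 136\right)^{2} = \left(-5\right)^{2} = 25$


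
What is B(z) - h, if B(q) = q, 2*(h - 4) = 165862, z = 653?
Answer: -82282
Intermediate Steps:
h = 82935 (h = 4 + (1/2)*165862 = 4 + 82931 = 82935)
B(z) - h = 653 - 1*82935 = 653 - 82935 = -82282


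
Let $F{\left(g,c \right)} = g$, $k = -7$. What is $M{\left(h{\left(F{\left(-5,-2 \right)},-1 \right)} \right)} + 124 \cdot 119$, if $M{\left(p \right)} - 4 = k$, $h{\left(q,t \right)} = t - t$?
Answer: $14753$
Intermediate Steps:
$h{\left(q,t \right)} = 0$
$M{\left(p \right)} = -3$ ($M{\left(p \right)} = 4 - 7 = -3$)
$M{\left(h{\left(F{\left(-5,-2 \right)},-1 \right)} \right)} + 124 \cdot 119 = -3 + 124 \cdot 119 = -3 + 14756 = 14753$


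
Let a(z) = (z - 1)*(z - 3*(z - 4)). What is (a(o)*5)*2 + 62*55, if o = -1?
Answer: 3130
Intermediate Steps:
a(z) = (-1 + z)*(12 - 2*z) (a(z) = (-1 + z)*(z - 3*(-4 + z)) = (-1 + z)*(z + (12 - 3*z)) = (-1 + z)*(12 - 2*z))
(a(o)*5)*2 + 62*55 = ((-12 - 2*(-1)² + 14*(-1))*5)*2 + 62*55 = ((-12 - 2*1 - 14)*5)*2 + 3410 = ((-12 - 2 - 14)*5)*2 + 3410 = -28*5*2 + 3410 = -140*2 + 3410 = -280 + 3410 = 3130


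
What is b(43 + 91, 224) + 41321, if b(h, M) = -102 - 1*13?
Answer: 41206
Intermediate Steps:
b(h, M) = -115 (b(h, M) = -102 - 13 = -115)
b(43 + 91, 224) + 41321 = -115 + 41321 = 41206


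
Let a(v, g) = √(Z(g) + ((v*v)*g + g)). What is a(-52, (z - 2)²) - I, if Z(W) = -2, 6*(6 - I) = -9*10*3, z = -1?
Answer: -51 + √24343 ≈ 105.02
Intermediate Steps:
I = 51 (I = 6 - (-9*10)*3/6 = 6 - (-15)*3 = 6 - ⅙*(-270) = 6 + 45 = 51)
a(v, g) = √(-2 + g + g*v²) (a(v, g) = √(-2 + ((v*v)*g + g)) = √(-2 + (v²*g + g)) = √(-2 + (g*v² + g)) = √(-2 + (g + g*v²)) = √(-2 + g + g*v²))
a(-52, (z - 2)²) - I = √(-2 + (-1 - 2)² + (-1 - 2)²*(-52)²) - 1*51 = √(-2 + (-3)² + (-3)²*2704) - 51 = √(-2 + 9 + 9*2704) - 51 = √(-2 + 9 + 24336) - 51 = √24343 - 51 = -51 + √24343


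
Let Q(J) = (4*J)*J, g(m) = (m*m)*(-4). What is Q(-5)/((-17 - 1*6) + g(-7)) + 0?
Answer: -100/219 ≈ -0.45662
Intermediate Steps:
g(m) = -4*m² (g(m) = m²*(-4) = -4*m²)
Q(J) = 4*J²
Q(-5)/((-17 - 1*6) + g(-7)) + 0 = (4*(-5)²)/((-17 - 1*6) - 4*(-7)²) + 0 = (4*25)/((-17 - 6) - 4*49) + 0 = 100/(-23 - 196) + 0 = 100/(-219) + 0 = -1/219*100 + 0 = -100/219 + 0 = -100/219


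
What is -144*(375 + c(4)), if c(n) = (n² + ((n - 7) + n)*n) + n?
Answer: -57456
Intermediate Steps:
c(n) = n + n² + n*(-7 + 2*n) (c(n) = (n² + ((-7 + n) + n)*n) + n = (n² + (-7 + 2*n)*n) + n = (n² + n*(-7 + 2*n)) + n = n + n² + n*(-7 + 2*n))
-144*(375 + c(4)) = -144*(375 + 3*4*(-2 + 4)) = -144*(375 + 3*4*2) = -144*(375 + 24) = -144*399 = -57456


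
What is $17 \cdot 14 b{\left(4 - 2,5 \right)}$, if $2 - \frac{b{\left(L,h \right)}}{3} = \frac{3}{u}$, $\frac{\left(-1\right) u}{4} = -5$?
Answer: $\frac{13209}{10} \approx 1320.9$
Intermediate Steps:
$u = 20$ ($u = \left(-4\right) \left(-5\right) = 20$)
$b{\left(L,h \right)} = \frac{111}{20}$ ($b{\left(L,h \right)} = 6 - 3 \cdot \frac{3}{20} = 6 - 3 \cdot 3 \cdot \frac{1}{20} = 6 - \frac{9}{20} = \frac{111}{20}$)
$17 \cdot 14 b{\left(4 - 2,5 \right)} = 17 \cdot 14 \cdot \frac{111}{20} = 238 \cdot \frac{111}{20} = \frac{13209}{10}$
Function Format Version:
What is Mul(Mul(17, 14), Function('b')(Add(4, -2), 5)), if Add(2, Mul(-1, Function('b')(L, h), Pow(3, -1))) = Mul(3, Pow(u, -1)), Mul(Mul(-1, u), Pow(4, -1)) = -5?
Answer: Rational(13209, 10) ≈ 1320.9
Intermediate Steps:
u = 20 (u = Mul(-4, -5) = 20)
Function('b')(L, h) = Rational(111, 20) (Function('b')(L, h) = Add(6, Mul(-3, Mul(3, Pow(20, -1)))) = Add(6, Mul(-3, Mul(3, Rational(1, 20)))) = Add(6, Mul(-3, Rational(3, 20))) = Add(6, Rational(-9, 20)) = Rational(111, 20))
Mul(Mul(17, 14), Function('b')(Add(4, -2), 5)) = Mul(Mul(17, 14), Rational(111, 20)) = Mul(238, Rational(111, 20)) = Rational(13209, 10)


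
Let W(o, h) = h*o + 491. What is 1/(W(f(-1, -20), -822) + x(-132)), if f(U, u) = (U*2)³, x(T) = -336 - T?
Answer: 1/6863 ≈ 0.00014571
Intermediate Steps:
f(U, u) = 8*U³ (f(U, u) = (2*U)³ = 8*U³)
W(o, h) = 491 + h*o
1/(W(f(-1, -20), -822) + x(-132)) = 1/((491 - 6576*(-1)³) + (-336 - 1*(-132))) = 1/((491 - 6576*(-1)) + (-336 + 132)) = 1/((491 - 822*(-8)) - 204) = 1/((491 + 6576) - 204) = 1/(7067 - 204) = 1/6863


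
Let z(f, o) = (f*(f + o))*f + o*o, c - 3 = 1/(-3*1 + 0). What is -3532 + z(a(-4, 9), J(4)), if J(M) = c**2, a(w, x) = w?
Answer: -277964/81 ≈ -3431.7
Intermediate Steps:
c = 8/3 (c = 3 + 1/(-3*1 + 0) = 3 + 1/(-3 + 0) = 3 + 1/(-3) = 3 - 1/3 = 8/3 ≈ 2.6667)
J(M) = 64/9 (J(M) = (8/3)**2 = 64/9)
z(f, o) = o**2 + f**2*(f + o) (z(f, o) = f**2*(f + o) + o**2 = o**2 + f**2*(f + o))
-3532 + z(a(-4, 9), J(4)) = -3532 + ((-4)**3 + (64/9)**2 + (64/9)*(-4)**2) = -3532 + (-64 + 4096/81 + (64/9)*16) = -3532 + (-64 + 4096/81 + 1024/9) = -3532 + 8128/81 = -277964/81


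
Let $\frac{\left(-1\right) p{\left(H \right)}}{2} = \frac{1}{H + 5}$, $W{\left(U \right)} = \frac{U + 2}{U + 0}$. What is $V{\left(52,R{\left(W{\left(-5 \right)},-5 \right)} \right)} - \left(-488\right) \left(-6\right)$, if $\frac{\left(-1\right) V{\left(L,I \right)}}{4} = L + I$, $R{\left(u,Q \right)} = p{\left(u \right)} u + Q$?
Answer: $- \frac{21806}{7} \approx -3115.1$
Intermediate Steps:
$W{\left(U \right)} = \frac{2 + U}{U}$
$p{\left(H \right)} = - \frac{2}{5 + H}$ ($p{\left(H \right)} = - \frac{2}{H + 5} = - \frac{2}{5 + H}$)
$R{\left(u,Q \right)} = Q - \frac{2 u}{5 + u}$ ($R{\left(u,Q \right)} = - \frac{2}{5 + u} u + Q = - \frac{2 u}{5 + u} + Q = Q - \frac{2 u}{5 + u}$)
$V{\left(L,I \right)} = - 4 I - 4 L$ ($V{\left(L,I \right)} = - 4 \left(L + I\right) = - 4 \left(I + L\right) = - 4 I - 4 L$)
$V{\left(52,R{\left(W{\left(-5 \right)},-5 \right)} \right)} - \left(-488\right) \left(-6\right) = \left(- 4 \frac{- 2 \frac{2 - 5}{-5} - 5 \left(5 + \frac{2 - 5}{-5}\right)}{5 + \frac{2 - 5}{-5}} - 208\right) - \left(-488\right) \left(-6\right) = \left(- 4 \frac{- 2 \left(\left(- \frac{1}{5}\right) \left(-3\right)\right) - 5 \left(5 - - \frac{3}{5}\right)}{5 - - \frac{3}{5}} - 208\right) - 2928 = \left(- 4 \frac{\left(-2\right) \frac{3}{5} - 5 \left(5 + \frac{3}{5}\right)}{5 + \frac{3}{5}} - 208\right) - 2928 = \left(- 4 \frac{- \frac{6}{5} - 28}{\frac{28}{5}} - 208\right) - 2928 = \left(- 4 \frac{5 \left(- \frac{6}{5} - 28\right)}{28} - 208\right) - 2928 = \left(- 4 \cdot \frac{5}{28} \left(- \frac{146}{5}\right) - 208\right) - 2928 = \left(\left(-4\right) \left(- \frac{73}{14}\right) - 208\right) - 2928 = \left(\frac{146}{7} - 208\right) - 2928 = - \frac{1310}{7} - 2928 = - \frac{21806}{7}$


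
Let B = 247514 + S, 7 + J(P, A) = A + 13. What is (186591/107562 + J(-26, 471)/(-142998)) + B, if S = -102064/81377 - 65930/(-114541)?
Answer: 20116596882722455036278/81274236279625363 ≈ 2.4752e+5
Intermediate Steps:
J(P, A) = 6 + A (J(P, A) = -7 + (A + 13) = -7 + (13 + A) = 6 + A)
S = -6325327014/9321002957 (S = -102064*1/81377 - 65930*(-1/114541) = -102064/81377 + 65930/114541 = -6325327014/9321002957 ≈ -0.67861)
B = 2307072400571884/9321002957 (B = 247514 - 6325327014/9321002957 = 2307072400571884/9321002957 ≈ 2.4751e+5)
(186591/107562 + J(-26, 471)/(-142998)) + B = (186591/107562 + (6 + 471)/(-142998)) + 2307072400571884/9321002957 = (186591*(1/107562) + 477*(-1/142998)) + 2307072400571884/9321002957 = (62197/35854 - 159/47666) + 2307072400571884/9321002957 = 739745354/427254191 + 2307072400571884/9321002957 = 20116596882722455036278/81274236279625363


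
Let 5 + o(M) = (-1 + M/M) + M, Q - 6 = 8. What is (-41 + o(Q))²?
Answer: 1024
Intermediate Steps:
Q = 14 (Q = 6 + 8 = 14)
o(M) = -5 + M (o(M) = -5 + ((-1 + M/M) + M) = -5 + ((-1 + 1) + M) = -5 + (0 + M) = -5 + M)
(-41 + o(Q))² = (-41 + (-5 + 14))² = (-41 + 9)² = (-32)² = 1024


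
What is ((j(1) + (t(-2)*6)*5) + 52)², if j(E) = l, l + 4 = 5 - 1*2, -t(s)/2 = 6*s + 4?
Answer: 281961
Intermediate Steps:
t(s) = -8 - 12*s (t(s) = -2*(6*s + 4) = -2*(4 + 6*s) = -8 - 12*s)
l = -1 (l = -4 + (5 - 1*2) = -4 + (5 - 2) = -4 + 3 = -1)
j(E) = -1
((j(1) + (t(-2)*6)*5) + 52)² = ((-1 + ((-8 - 12*(-2))*6)*5) + 52)² = ((-1 + ((-8 + 24)*6)*5) + 52)² = ((-1 + (16*6)*5) + 52)² = ((-1 + 96*5) + 52)² = ((-1 + 480) + 52)² = (479 + 52)² = 531² = 281961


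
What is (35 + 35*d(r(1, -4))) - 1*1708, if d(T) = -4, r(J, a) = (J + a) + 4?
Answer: -1813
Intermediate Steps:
r(J, a) = 4 + J + a
(35 + 35*d(r(1, -4))) - 1*1708 = (35 + 35*(-4)) - 1*1708 = (35 - 140) - 1708 = -105 - 1708 = -1813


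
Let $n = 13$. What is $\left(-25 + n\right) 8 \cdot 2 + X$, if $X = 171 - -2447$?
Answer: $2426$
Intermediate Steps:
$X = 2618$ ($X = 171 + 2447 = 2618$)
$\left(-25 + n\right) 8 \cdot 2 + X = \left(-25 + 13\right) 8 \cdot 2 + 2618 = \left(-12\right) 16 + 2618 = -192 + 2618 = 2426$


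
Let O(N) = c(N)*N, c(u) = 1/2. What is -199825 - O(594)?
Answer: -200122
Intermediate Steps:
c(u) = ½ (c(u) = 1*(½) = ½)
O(N) = N/2
-199825 - O(594) = -199825 - 594/2 = -199825 - 1*297 = -199825 - 297 = -200122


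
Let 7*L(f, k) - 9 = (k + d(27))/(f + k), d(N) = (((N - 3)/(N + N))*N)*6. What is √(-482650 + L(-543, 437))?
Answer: I*√265729384410/742 ≈ 694.73*I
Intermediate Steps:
d(N) = -9 + 3*N (d(N) = (((-3 + N)/((2*N)))*N)*6 = (((-3 + N)*(1/(2*N)))*N)*6 = (((-3 + N)/(2*N))*N)*6 = (-3/2 + N/2)*6 = -9 + 3*N)
L(f, k) = 9/7 + (72 + k)/(7*(f + k)) (L(f, k) = 9/7 + ((k + (-9 + 3*27))/(f + k))/7 = 9/7 + ((k + (-9 + 81))/(f + k))/7 = 9/7 + ((k + 72)/(f + k))/7 = 9/7 + ((72 + k)/(f + k))/7 = 9/7 + (72 + k)/(7*(f + k)))
√(-482650 + L(-543, 437)) = √(-482650 + (72 + 9*(-543) + 10*437)/(7*(-543 + 437))) = √(-482650 + (⅐)*(72 - 4887 + 4370)/(-106)) = √(-482650 + (⅐)*(-1/106)*(-445)) = √(-482650 + 445/742) = √(-358125855/742) = I*√265729384410/742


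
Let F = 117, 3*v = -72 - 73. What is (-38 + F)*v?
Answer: -11455/3 ≈ -3818.3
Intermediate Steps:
v = -145/3 (v = (-72 - 73)/3 = (1/3)*(-145) = -145/3 ≈ -48.333)
(-38 + F)*v = (-38 + 117)*(-145/3) = 79*(-145/3) = -11455/3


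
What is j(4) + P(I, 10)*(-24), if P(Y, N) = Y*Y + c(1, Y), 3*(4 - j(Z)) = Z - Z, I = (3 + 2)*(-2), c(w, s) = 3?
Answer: -2468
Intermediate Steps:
I = -10 (I = 5*(-2) = -10)
j(Z) = 4 (j(Z) = 4 - (Z - Z)/3 = 4 - ⅓*0 = 4 + 0 = 4)
P(Y, N) = 3 + Y² (P(Y, N) = Y*Y + 3 = Y² + 3 = 3 + Y²)
j(4) + P(I, 10)*(-24) = 4 + (3 + (-10)²)*(-24) = 4 + (3 + 100)*(-24) = 4 + 103*(-24) = 4 - 2472 = -2468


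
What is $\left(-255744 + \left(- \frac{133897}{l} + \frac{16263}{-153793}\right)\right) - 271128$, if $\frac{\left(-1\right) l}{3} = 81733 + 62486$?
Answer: $- \frac{35057848059302342}{66539618001} \approx -5.2687 \cdot 10^{5}$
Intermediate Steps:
$l = -432657$ ($l = - 3 \left(81733 + 62486\right) = \left(-3\right) 144219 = -432657$)
$\left(-255744 + \left(- \frac{133897}{l} + \frac{16263}{-153793}\right)\right) - 271128 = \left(-255744 + \left(- \frac{133897}{-432657} + \frac{16263}{-153793}\right)\right) - 271128 = \left(-255744 + \left(\left(-133897\right) \left(- \frac{1}{432657}\right) + 16263 \left(- \frac{1}{153793}\right)\right)\right) - 271128 = \left(-255744 + \left(\frac{133897}{432657} - \frac{16263}{153793}\right)\right) - 271128 = \left(-255744 + \frac{13556120530}{66539618001}\right) - 271128 = - \frac{17017094509927214}{66539618001} - 271128 = - \frac{35057848059302342}{66539618001}$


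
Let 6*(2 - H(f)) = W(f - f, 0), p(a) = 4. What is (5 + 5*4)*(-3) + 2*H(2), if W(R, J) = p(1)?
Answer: -217/3 ≈ -72.333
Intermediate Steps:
W(R, J) = 4
H(f) = 4/3 (H(f) = 2 - ⅙*4 = 2 - ⅔ = 4/3)
(5 + 5*4)*(-3) + 2*H(2) = (5 + 5*4)*(-3) + 2*(4/3) = (5 + 20)*(-3) + 8/3 = 25*(-3) + 8/3 = -75 + 8/3 = -217/3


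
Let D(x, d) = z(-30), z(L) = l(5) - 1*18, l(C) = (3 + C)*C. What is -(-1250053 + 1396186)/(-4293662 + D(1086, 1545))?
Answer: 11241/330280 ≈ 0.034035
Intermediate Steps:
l(C) = C*(3 + C)
z(L) = 22 (z(L) = 5*(3 + 5) - 1*18 = 5*8 - 18 = 40 - 18 = 22)
D(x, d) = 22
-(-1250053 + 1396186)/(-4293662 + D(1086, 1545)) = -(-1250053 + 1396186)/(-4293662 + 22) = -146133/(-4293640) = -146133*(-1)/4293640 = -1*(-11241/330280) = 11241/330280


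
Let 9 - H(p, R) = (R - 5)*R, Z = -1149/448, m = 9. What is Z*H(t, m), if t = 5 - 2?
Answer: 31023/448 ≈ 69.248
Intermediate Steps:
Z = -1149/448 (Z = -1149*1/448 = -1149/448 ≈ -2.5647)
t = 3
H(p, R) = 9 - R*(-5 + R) (H(p, R) = 9 - (R - 5)*R = 9 - (-5 + R)*R = 9 - R*(-5 + R))
Z*H(t, m) = -1149*(9 - 1*9² + 5*9)/448 = -1149*(9 - 1*81 + 45)/448 = -1149*(9 - 81 + 45)/448 = -1149/448*(-27) = 31023/448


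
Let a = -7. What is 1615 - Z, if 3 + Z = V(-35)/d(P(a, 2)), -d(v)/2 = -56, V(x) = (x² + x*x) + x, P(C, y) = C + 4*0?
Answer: 25543/16 ≈ 1596.4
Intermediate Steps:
P(C, y) = C (P(C, y) = C + 0 = C)
V(x) = x + 2*x² (V(x) = (x² + x²) + x = 2*x² + x = x + 2*x²)
d(v) = 112 (d(v) = -2*(-56) = 112)
Z = 297/16 (Z = -3 - 35*(1 + 2*(-35))/112 = -3 - 35*(1 - 70)*(1/112) = -3 - 35*(-69)*(1/112) = -3 + 2415*(1/112) = -3 + 345/16 = 297/16 ≈ 18.563)
1615 - Z = 1615 - 1*297/16 = 1615 - 297/16 = 25543/16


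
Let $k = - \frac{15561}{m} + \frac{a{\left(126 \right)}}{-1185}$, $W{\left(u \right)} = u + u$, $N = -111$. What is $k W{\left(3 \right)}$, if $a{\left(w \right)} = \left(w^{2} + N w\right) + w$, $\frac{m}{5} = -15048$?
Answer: $- \frac{155841}{17380} \approx -8.9667$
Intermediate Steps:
$m = -75240$ ($m = 5 \left(-15048\right) = -75240$)
$a{\left(w \right)} = w^{2} - 110 w$ ($a{\left(w \right)} = \left(w^{2} - 111 w\right) + w = w^{2} - 110 w$)
$W{\left(u \right)} = 2 u$
$k = - \frac{51947}{34760}$ ($k = - \frac{15561}{-75240} + \frac{126 \left(-110 + 126\right)}{-1185} = \left(-15561\right) \left(- \frac{1}{75240}\right) + 126 \cdot 16 \left(- \frac{1}{1185}\right) = \frac{91}{440} + 2016 \left(- \frac{1}{1185}\right) = \frac{91}{440} - \frac{672}{395} = - \frac{51947}{34760} \approx -1.4944$)
$k W{\left(3 \right)} = - \frac{51947 \cdot 2 \cdot 3}{34760} = \left(- \frac{51947}{34760}\right) 6 = - \frac{155841}{17380}$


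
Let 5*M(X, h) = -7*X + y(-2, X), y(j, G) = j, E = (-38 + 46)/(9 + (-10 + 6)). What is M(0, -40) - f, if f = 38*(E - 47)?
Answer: 8624/5 ≈ 1724.8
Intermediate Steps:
E = 8/5 (E = 8/(9 - 4) = 8/5 ≈ 1.6000)
f = -8626/5 (f = 38*(8/5 - 47) = 38*(-227/5) = -8626/5 ≈ -1725.2)
M(X, h) = -2/5 - 7*X/5 (M(X, h) = (-7*X - 2)/5 = (-2 - 7*X)/5 = -2/5 - 7*X/5)
M(0, -40) - f = (-2/5 - 7/5*0) - 1*(-8626/5) = (-2/5 + 0) + 8626/5 = -2/5 + 8626/5 = 8624/5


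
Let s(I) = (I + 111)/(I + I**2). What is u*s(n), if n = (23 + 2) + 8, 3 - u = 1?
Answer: 48/187 ≈ 0.25668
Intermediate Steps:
u = 2 (u = 3 - 1*1 = 3 - 1 = 2)
n = 33 (n = 25 + 8 = 33)
s(I) = (111 + I)/(I + I**2)
u*s(n) = 2*((111 + 33)/(33*(1 + 33))) = 2*((1/33)*144/34) = 2*((1/33)*(1/34)*144) = 2*(24/187) = 48/187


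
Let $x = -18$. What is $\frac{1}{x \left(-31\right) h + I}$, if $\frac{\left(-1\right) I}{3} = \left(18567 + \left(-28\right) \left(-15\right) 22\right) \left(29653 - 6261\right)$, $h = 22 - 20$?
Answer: $- \frac{1}{1951382916} \approx -5.1246 \cdot 10^{-10}$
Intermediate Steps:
$h = 2$
$I = -1951384032$ ($I = - 3 \left(18567 + \left(-28\right) \left(-15\right) 22\right) \left(29653 - 6261\right) = - 3 \left(18567 + 420 \cdot 22\right) 23392 = - 3 \left(18567 + 9240\right) 23392 = - 3 \cdot 27807 \cdot 23392 = \left(-3\right) 650461344 = -1951384032$)
$\frac{1}{x \left(-31\right) h + I} = \frac{1}{\left(-18\right) \left(-31\right) 2 - 1951384032} = \frac{1}{558 \cdot 2 - 1951384032} = \frac{1}{1116 - 1951384032} = \frac{1}{-1951382916} = - \frac{1}{1951382916}$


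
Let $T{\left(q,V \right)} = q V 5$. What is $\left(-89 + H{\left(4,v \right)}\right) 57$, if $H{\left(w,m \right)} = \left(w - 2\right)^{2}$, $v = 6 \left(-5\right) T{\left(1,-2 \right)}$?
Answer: $-4845$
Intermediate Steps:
$T{\left(q,V \right)} = 5 V q$ ($T{\left(q,V \right)} = V q 5 = 5 V q$)
$v = 300$ ($v = 6 \left(-5\right) 5 \left(-2\right) 1 = \left(-30\right) \left(-10\right) = 300$)
$H{\left(w,m \right)} = \left(-2 + w\right)^{2}$
$\left(-89 + H{\left(4,v \right)}\right) 57 = \left(-89 + \left(-2 + 4\right)^{2}\right) 57 = \left(-89 + 2^{2}\right) 57 = \left(-89 + 4\right) 57 = \left(-85\right) 57 = -4845$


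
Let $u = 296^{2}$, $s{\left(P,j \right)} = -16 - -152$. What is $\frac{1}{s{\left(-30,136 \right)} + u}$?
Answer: $\frac{1}{87752} \approx 1.1396 \cdot 10^{-5}$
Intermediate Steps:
$s{\left(P,j \right)} = 136$ ($s{\left(P,j \right)} = -16 + 152 = 136$)
$u = 87616$
$\frac{1}{s{\left(-30,136 \right)} + u} = \frac{1}{136 + 87616} = \frac{1}{87752}$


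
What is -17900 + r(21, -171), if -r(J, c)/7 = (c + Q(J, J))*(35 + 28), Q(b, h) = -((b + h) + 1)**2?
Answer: 872920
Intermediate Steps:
Q(b, h) = -(1 + b + h)**2
r(J, c) = -441*c + 441*(1 + 2*J)**2 (r(J, c) = -7*(c - (1 + J + J)**2)*(35 + 28) = -7*(c - (1 + 2*J)**2)*63 = -7*(-63*(1 + 2*J)**2 + 63*c) = -441*c + 441*(1 + 2*J)**2)
-17900 + r(21, -171) = -17900 + (-441*(-171) + 441*(1 + 2*21)**2) = -17900 + (75411 + 441*(1 + 42)**2) = -17900 + (75411 + 441*43**2) = -17900 + (75411 + 441*1849) = -17900 + (75411 + 815409) = -17900 + 890820 = 872920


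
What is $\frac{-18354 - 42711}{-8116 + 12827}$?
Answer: $- \frac{61065}{4711} \approx -12.962$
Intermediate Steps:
$\frac{-18354 - 42711}{-8116 + 12827} = - \frac{61065}{4711}$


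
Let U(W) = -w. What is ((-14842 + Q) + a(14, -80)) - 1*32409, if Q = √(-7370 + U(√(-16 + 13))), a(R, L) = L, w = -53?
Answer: -47331 + 3*I*√813 ≈ -47331.0 + 85.539*I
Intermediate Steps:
U(W) = 53 (U(W) = -1*(-53) = 53)
Q = 3*I*√813 (Q = √(-7370 + 53) = √(-7317) = 3*I*√813 ≈ 85.539*I)
((-14842 + Q) + a(14, -80)) - 1*32409 = ((-14842 + 3*I*√813) - 80) - 1*32409 = (-14922 + 3*I*√813) - 32409 = -47331 + 3*I*√813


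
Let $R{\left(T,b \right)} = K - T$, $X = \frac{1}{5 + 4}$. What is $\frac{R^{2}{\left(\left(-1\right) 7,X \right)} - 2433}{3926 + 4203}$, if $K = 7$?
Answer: $- \frac{2237}{8129} \approx -0.27519$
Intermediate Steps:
$X = \frac{1}{9} \approx 0.11111$
$R{\left(T,b \right)} = 7 - T$
$\frac{R^{2}{\left(\left(-1\right) 7,X \right)} - 2433}{3926 + 4203} = \frac{\left(7 - \left(-1\right) 7\right)^{2} - 2433}{3926 + 4203} = \frac{\left(7 - -7\right)^{2} - 2433}{8129} = \left(\left(7 + 7\right)^{2} - 2433\right) \frac{1}{8129} = \left(14^{2} - 2433\right) \frac{1}{8129} = \left(196 - 2433\right) \frac{1}{8129} = \left(-2237\right) \frac{1}{8129} = - \frac{2237}{8129}$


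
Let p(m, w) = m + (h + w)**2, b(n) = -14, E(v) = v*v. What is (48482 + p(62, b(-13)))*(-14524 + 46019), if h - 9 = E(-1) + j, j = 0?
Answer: 1529397200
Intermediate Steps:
E(v) = v**2
h = 10 (h = 9 + ((-1)**2 + 0) = 9 + (1 + 0) = 9 + 1 = 10)
p(m, w) = m + (10 + w)**2
(48482 + p(62, b(-13)))*(-14524 + 46019) = (48482 + (62 + (10 - 14)**2))*(-14524 + 46019) = (48482 + (62 + (-4)**2))*31495 = (48482 + (62 + 16))*31495 = (48482 + 78)*31495 = 48560*31495 = 1529397200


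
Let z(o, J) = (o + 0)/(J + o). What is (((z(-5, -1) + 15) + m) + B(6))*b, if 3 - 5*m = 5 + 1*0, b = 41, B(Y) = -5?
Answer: 12833/30 ≈ 427.77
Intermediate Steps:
z(o, J) = o/(J + o)
m = -2/5 (m = 3/5 - (5 + 1*0)/5 = 3/5 - (5 + 0)/5 = 3/5 - 1/5*5 = 3/5 - 1 = -2/5 ≈ -0.40000)
(((z(-5, -1) + 15) + m) + B(6))*b = (((-5/(-1 - 5) + 15) - 2/5) - 5)*41 = (((-5/(-6) + 15) - 2/5) - 5)*41 = (((-5*(-1/6) + 15) - 2/5) - 5)*41 = (((5/6 + 15) - 2/5) - 5)*41 = ((95/6 - 2/5) - 5)*41 = (463/30 - 5)*41 = (313/30)*41 = 12833/30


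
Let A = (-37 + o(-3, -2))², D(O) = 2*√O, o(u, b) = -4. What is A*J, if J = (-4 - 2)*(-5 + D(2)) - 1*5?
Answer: 42025 - 20172*√2 ≈ 13497.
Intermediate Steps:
A = 1681 (A = (-37 - 4)² = (-41)² = 1681)
J = 25 - 12*√2 (J = (-4 - 2)*(-5 + 2*√2) - 1*5 = -6*(-5 + 2*√2) - 5 = (30 - 12*√2) - 5 = 25 - 12*√2 ≈ 8.0294)
A*J = 1681*(25 - 12*√2) = 42025 - 20172*√2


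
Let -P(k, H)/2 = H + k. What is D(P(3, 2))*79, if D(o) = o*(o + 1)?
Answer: 7110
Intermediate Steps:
P(k, H) = -2*H - 2*k (P(k, H) = -2*(H + k) = -2*H - 2*k)
D(o) = o*(1 + o)
D(P(3, 2))*79 = ((-2*2 - 2*3)*(1 + (-2*2 - 2*3)))*79 = ((-4 - 6)*(1 + (-4 - 6)))*79 = -10*(1 - 10)*79 = -10*(-9)*79 = 90*79 = 7110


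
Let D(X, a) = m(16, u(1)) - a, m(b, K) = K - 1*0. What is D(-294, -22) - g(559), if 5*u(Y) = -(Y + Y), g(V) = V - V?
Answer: 108/5 ≈ 21.600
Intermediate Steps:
g(V) = 0
u(Y) = -2*Y/5 (u(Y) = (-(Y + Y))/5 = (-2*Y)/5 = -2*Y/5)
m(b, K) = K (m(b, K) = K + 0 = K)
D(X, a) = -⅖ - a (D(X, a) = -⅖*1 - a = -⅖ - a)
D(-294, -22) - g(559) = (-⅖ - 1*(-22)) - 1*0 = (-⅖ + 22) + 0 = 108/5 + 0 = 108/5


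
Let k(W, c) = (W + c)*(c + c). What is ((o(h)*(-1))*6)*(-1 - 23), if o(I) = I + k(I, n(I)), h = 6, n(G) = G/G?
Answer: 2880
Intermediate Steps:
n(G) = 1
k(W, c) = 2*c*(W + c) (k(W, c) = (W + c)*(2*c) = 2*c*(W + c))
o(I) = 2 + 3*I (o(I) = I + 2*1*(I + 1) = I + 2*1*(1 + I) = I + (2 + 2*I) = 2 + 3*I)
((o(h)*(-1))*6)*(-1 - 23) = (((2 + 3*6)*(-1))*6)*(-1 - 23) = (((2 + 18)*(-1))*6)*(-24) = ((20*(-1))*6)*(-24) = -20*6*(-24) = -120*(-24) = 2880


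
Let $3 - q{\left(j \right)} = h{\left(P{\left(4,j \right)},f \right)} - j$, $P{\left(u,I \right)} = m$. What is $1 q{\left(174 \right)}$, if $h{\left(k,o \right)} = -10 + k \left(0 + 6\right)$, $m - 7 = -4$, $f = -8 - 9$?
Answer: $169$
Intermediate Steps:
$f = -17$ ($f = -8 - 9 = -17$)
$m = 3$ ($m = 7 - 4 = 3$)
$P{\left(u,I \right)} = 3$
$h{\left(k,o \right)} = -10 + 6 k$ ($h{\left(k,o \right)} = -10 + k 6 = -10 + 6 k$)
$q{\left(j \right)} = -5 + j$ ($q{\left(j \right)} = 3 - \left(\left(-10 + 6 \cdot 3\right) - j\right) = 3 - \left(\left(-10 + 18\right) - j\right) = 3 - \left(8 - j\right) = 3 + \left(-8 + j\right) = -5 + j$)
$1 q{\left(174 \right)} = 1 \left(-5 + 174\right) = 1 \cdot 169 = 169$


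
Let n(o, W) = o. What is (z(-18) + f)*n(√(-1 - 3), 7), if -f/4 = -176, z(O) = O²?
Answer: 2056*I ≈ 2056.0*I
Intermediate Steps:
f = 704 (f = -4*(-176) = 704)
(z(-18) + f)*n(√(-1 - 3), 7) = ((-18)² + 704)*√(-1 - 3) = (324 + 704)*√(-4) = 1028*(2*I) = 2056*I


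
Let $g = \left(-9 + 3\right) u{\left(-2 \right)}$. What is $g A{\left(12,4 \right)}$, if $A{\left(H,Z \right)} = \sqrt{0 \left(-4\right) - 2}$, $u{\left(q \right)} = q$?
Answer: $12 i \sqrt{2} \approx 16.971 i$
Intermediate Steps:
$A{\left(H,Z \right)} = i \sqrt{2}$ ($A{\left(H,Z \right)} = \sqrt{0 - 2} = \sqrt{-2} = i \sqrt{2}$)
$g = 12$ ($g = \left(-9 + 3\right) \left(-2\right) = \left(-6\right) \left(-2\right) = 12$)
$g A{\left(12,4 \right)} = 12 i \sqrt{2}$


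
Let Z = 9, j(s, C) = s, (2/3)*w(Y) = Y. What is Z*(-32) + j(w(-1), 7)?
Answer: -579/2 ≈ -289.50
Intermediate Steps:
w(Y) = 3*Y/2
Z*(-32) + j(w(-1), 7) = 9*(-32) + (3/2)*(-1) = -288 - 3/2 = -579/2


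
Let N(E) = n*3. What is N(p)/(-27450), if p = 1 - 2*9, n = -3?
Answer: 1/3050 ≈ 0.00032787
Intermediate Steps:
p = -17 (p = 1 - 18 = -17)
N(E) = -9 (N(E) = -3*3 = -9)
N(p)/(-27450) = -9/(-27450) = -9*(-1/27450) = 1/3050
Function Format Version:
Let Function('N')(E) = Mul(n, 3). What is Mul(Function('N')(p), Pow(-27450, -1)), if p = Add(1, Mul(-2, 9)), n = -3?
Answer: Rational(1, 3050) ≈ 0.00032787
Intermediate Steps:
p = -17 (p = Add(1, -18) = -17)
Function('N')(E) = -9 (Function('N')(E) = Mul(-3, 3) = -9)
Mul(Function('N')(p), Pow(-27450, -1)) = Mul(-9, Pow(-27450, -1)) = Mul(-9, Rational(-1, 27450)) = Rational(1, 3050)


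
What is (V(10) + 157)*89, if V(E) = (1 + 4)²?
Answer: 16198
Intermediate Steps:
V(E) = 25 (V(E) = 5² = 25)
(V(10) + 157)*89 = (25 + 157)*89 = 182*89 = 16198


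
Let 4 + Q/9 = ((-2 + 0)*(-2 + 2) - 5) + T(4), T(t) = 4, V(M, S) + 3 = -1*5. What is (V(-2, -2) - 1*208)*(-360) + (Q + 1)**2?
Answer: 79696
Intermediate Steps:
V(M, S) = -8 (V(M, S) = -3 - 1*5 = -3 - 5 = -8)
Q = -45 (Q = -36 + 9*(((-2 + 0)*(-2 + 2) - 5) + 4) = -36 + 9*((-2*0 - 5) + 4) = -36 + 9*((0 - 5) + 4) = -36 + 9*(-5 + 4) = -36 + 9*(-1) = -36 - 9 = -45)
(V(-2, -2) - 1*208)*(-360) + (Q + 1)**2 = (-8 - 1*208)*(-360) + (-45 + 1)**2 = (-8 - 208)*(-360) + (-44)**2 = -216*(-360) + 1936 = 77760 + 1936 = 79696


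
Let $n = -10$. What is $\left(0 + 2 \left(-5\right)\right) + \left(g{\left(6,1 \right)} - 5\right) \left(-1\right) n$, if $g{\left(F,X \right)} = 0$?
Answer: $-60$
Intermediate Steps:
$\left(0 + 2 \left(-5\right)\right) + \left(g{\left(6,1 \right)} - 5\right) \left(-1\right) n = \left(0 + 2 \left(-5\right)\right) + \left(0 - 5\right) \left(-1\right) \left(-10\right) = \left(0 - 10\right) + \left(-5\right) \left(-1\right) \left(-10\right) = -10 + 5 \left(-10\right) = -10 - 50 = -60$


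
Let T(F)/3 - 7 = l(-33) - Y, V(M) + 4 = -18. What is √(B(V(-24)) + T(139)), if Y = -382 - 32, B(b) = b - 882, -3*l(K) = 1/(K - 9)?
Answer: √633318/42 ≈ 18.948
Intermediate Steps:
l(K) = -1/(3*(-9 + K)) (l(K) = -1/(3*(K - 9)) = -1/(3*(-9 + K)))
V(M) = -22 (V(M) = -4 - 18 = -22)
B(b) = -882 + b
Y = -414
T(F) = 53047/42 (T(F) = 21 + 3*(-1/(-27 + 3*(-33)) - 1*(-414)) = 21 + 3*(-1/(-27 - 99) + 414) = 21 + 3*(-1/(-126) + 414) = 21 + 3*(-1*(-1/126) + 414) = 21 + 3*(1/126 + 414) = 21 + 3*(52165/126) = 21 + 52165/42 = 53047/42)
√(B(V(-24)) + T(139)) = √((-882 - 22) + 53047/42) = √(-904 + 53047/42) = √(15079/42) = √633318/42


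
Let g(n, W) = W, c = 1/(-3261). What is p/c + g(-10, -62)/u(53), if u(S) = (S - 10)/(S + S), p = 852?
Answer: -119476568/43 ≈ -2.7785e+6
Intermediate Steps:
c = -1/3261 ≈ -0.00030665
u(S) = (-10 + S)/(2*S) (u(S) = (-10 + S)/((2*S)) = (-10 + S)*(1/(2*S)) = (-10 + S)/(2*S))
p/c + g(-10, -62)/u(53) = 852/(-1/3261) - 62*106/(-10 + 53) = 852*(-3261) - 62/((½)*(1/53)*43) = -2778372 - 62/43/106 = -2778372 - 62*106/43 = -2778372 - 6572/43 = -119476568/43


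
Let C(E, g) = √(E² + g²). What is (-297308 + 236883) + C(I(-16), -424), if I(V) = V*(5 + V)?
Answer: -60425 + 8*√3293 ≈ -59966.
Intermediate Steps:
(-297308 + 236883) + C(I(-16), -424) = (-297308 + 236883) + √((-16*(5 - 16))² + (-424)²) = -60425 + √((-16*(-11))² + 179776) = -60425 + √(176² + 179776) = -60425 + √(30976 + 179776) = -60425 + √210752 = -60425 + 8*√3293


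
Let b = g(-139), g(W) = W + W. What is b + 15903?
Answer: 15625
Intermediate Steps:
g(W) = 2*W
b = -278 (b = 2*(-139) = -278)
b + 15903 = -278 + 15903 = 15625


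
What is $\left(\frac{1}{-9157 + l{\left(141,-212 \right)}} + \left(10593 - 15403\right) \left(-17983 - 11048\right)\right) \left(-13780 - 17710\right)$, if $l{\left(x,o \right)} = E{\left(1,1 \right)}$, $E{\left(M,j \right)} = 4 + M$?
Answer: $- \frac{20121749986150655}{4576} \approx -4.3972 \cdot 10^{12}$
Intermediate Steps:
$l{\left(x,o \right)} = 5$ ($l{\left(x,o \right)} = 4 + 1 = 5$)
$\left(\frac{1}{-9157 + l{\left(141,-212 \right)}} + \left(10593 - 15403\right) \left(-17983 - 11048\right)\right) \left(-13780 - 17710\right) = \left(\frac{1}{-9157 + 5} + \left(10593 - 15403\right) \left(-17983 - 11048\right)\right) \left(-13780 - 17710\right) = \left(\frac{1}{-9152} - -139639110\right) \left(-13780 - 17710\right) = \left(- \frac{1}{9152} + 139639110\right) \left(-31490\right) = \frac{1277977134719}{9152} \left(-31490\right) = - \frac{20121749986150655}{4576}$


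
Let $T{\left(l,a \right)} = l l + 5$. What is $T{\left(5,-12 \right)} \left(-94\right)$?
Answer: $-2820$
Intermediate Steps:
$T{\left(l,a \right)} = 5 + l^{2}$ ($T{\left(l,a \right)} = l^{2} + 5 = 5 + l^{2}$)
$T{\left(5,-12 \right)} \left(-94\right) = \left(5 + 5^{2}\right) \left(-94\right) = \left(5 + 25\right) \left(-94\right) = 30 \left(-94\right) = -2820$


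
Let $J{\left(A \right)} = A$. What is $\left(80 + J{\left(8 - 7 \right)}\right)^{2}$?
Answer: $6561$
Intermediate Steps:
$\left(80 + J{\left(8 - 7 \right)}\right)^{2} = \left(80 + \left(8 - 7\right)\right)^{2} = \left(80 + 1\right)^{2} = 81^{2} = 6561$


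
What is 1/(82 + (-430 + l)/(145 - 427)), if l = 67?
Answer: 94/7829 ≈ 0.012007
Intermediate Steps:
1/(82 + (-430 + l)/(145 - 427)) = 1/(82 + (-430 + 67)/(145 - 427)) = 1/(82 - 363/(-282)) = 1/(82 - 363*(-1/282)) = 1/(82 + 121/94) = 1/(7829/94) = 94/7829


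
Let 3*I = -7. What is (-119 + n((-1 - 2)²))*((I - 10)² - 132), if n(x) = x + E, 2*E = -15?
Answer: -42535/18 ≈ -2363.1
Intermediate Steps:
I = -7/3 (I = (⅓)*(-7) = -7/3 ≈ -2.3333)
E = -15/2 (E = (½)*(-15) = -15/2 ≈ -7.5000)
n(x) = -15/2 + x (n(x) = x - 15/2 = -15/2 + x)
(-119 + n((-1 - 2)²))*((I - 10)² - 132) = (-119 + (-15/2 + (-1 - 2)²))*((-7/3 - 10)² - 132) = (-119 + (-15/2 + (-3)²))*((-37/3)² - 132) = (-119 + (-15/2 + 9))*(1369/9 - 132) = (-119 + 3/2)*(181/9) = -235/2*181/9 = -42535/18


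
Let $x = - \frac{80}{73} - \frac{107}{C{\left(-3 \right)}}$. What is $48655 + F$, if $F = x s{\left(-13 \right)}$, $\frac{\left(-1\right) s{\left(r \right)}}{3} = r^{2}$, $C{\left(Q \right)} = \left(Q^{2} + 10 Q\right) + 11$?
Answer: $\frac{31963573}{730} \approx 43786.0$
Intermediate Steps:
$C{\left(Q \right)} = 11 + Q^{2} + 10 Q$
$s{\left(r \right)} = - 3 r^{2}$
$x = \frac{7011}{730}$ ($x = - \frac{80}{73} - \frac{107}{11 + \left(-3\right)^{2} + 10 \left(-3\right)} = \left(-80\right) \frac{1}{73} - \frac{107}{11 + 9 - 30} = - \frac{80}{73} - \frac{107}{-10} = - \frac{80}{73} - - \frac{107}{10} = - \frac{80}{73} + \frac{107}{10} = \frac{7011}{730} \approx 9.6041$)
$F = - \frac{3554577}{730}$ ($F = \frac{7011 \left(- 3 \left(-13\right)^{2}\right)}{730} = \frac{7011 \left(\left(-3\right) 169\right)}{730} = \frac{7011}{730} \left(-507\right) = - \frac{3554577}{730} \approx -4869.3$)
$48655 + F = 48655 - \frac{3554577}{730} = \frac{31963573}{730}$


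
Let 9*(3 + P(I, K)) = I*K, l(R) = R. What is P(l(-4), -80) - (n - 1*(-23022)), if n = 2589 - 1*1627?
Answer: -215563/9 ≈ -23951.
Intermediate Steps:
P(I, K) = -3 + I*K/9 (P(I, K) = -3 + (I*K)/9 = -3 + I*K/9)
n = 962 (n = 2589 - 1627 = 962)
P(l(-4), -80) - (n - 1*(-23022)) = (-3 + (⅑)*(-4)*(-80)) - (962 - 1*(-23022)) = (-3 + 320/9) - (962 + 23022) = 293/9 - 1*23984 = 293/9 - 23984 = -215563/9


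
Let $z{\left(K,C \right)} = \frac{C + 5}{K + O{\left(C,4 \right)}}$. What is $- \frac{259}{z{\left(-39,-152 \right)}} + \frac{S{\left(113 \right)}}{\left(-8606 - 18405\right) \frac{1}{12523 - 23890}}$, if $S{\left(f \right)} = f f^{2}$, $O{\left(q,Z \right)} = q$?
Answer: $\frac{344238727442}{567231} \approx 6.0688 \cdot 10^{5}$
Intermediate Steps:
$z{\left(K,C \right)} = \frac{5 + C}{C + K}$ ($z{\left(K,C \right)} = \frac{C + 5}{K + C} = \frac{5 + C}{C + K}$)
$S{\left(f \right)} = f^{3}$
$- \frac{259}{z{\left(-39,-152 \right)}} + \frac{S{\left(113 \right)}}{\left(-8606 - 18405\right) \frac{1}{12523 - 23890}} = - \frac{259}{\frac{1}{-152 - 39} \left(5 - 152\right)} + \frac{113^{3}}{\left(-8606 - 18405\right) \frac{1}{12523 - 23890}} = - \frac{259}{\frac{1}{-191} \left(-147\right)} + \frac{1442897}{\left(-27011\right) \frac{1}{-11367}} = - \frac{259}{\left(- \frac{1}{191}\right) \left(-147\right)} + \frac{1442897}{\left(-27011\right) \left(- \frac{1}{11367}\right)} = - \frac{259}{\frac{147}{191}} + \frac{1442897}{\frac{27011}{11367}} = \left(-259\right) \frac{191}{147} + 1442897 \cdot \frac{11367}{27011} = - \frac{7067}{21} + \frac{16401410199}{27011} = \frac{344238727442}{567231}$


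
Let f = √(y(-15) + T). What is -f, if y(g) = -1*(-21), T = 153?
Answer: -√174 ≈ -13.191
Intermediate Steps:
y(g) = 21
f = √174 (f = √(21 + 153) = √174 ≈ 13.191)
-f = -√174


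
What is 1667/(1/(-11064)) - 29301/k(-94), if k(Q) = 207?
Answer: -1272624239/69 ≈ -1.8444e+7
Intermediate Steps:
1667/(1/(-11064)) - 29301/k(-94) = 1667/(1/(-11064)) - 29301/207 = 1667/(-1/11064) - 29301*1/207 = 1667*(-11064) - 9767/69 = -18443688 - 9767/69 = -1272624239/69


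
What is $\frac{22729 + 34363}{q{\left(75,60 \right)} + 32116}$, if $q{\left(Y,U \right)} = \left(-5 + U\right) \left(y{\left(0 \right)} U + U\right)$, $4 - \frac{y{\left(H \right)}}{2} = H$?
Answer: $\frac{14273}{15454} \approx 0.92358$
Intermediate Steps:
$y{\left(H \right)} = 8 - 2 H$
$q{\left(Y,U \right)} = 9 U \left(-5 + U\right)$ ($q{\left(Y,U \right)} = \left(-5 + U\right) \left(\left(8 - 0\right) U + U\right) = \left(-5 + U\right) \left(\left(8 + 0\right) U + U\right) = \left(-5 + U\right) \left(8 U + U\right) = \left(-5 + U\right) 9 U = 9 U \left(-5 + U\right)$)
$\frac{22729 + 34363}{q{\left(75,60 \right)} + 32116} = \frac{22729 + 34363}{9 \cdot 60 \left(-5 + 60\right) + 32116} = \frac{57092}{9 \cdot 60 \cdot 55 + 32116} = \frac{57092}{29700 + 32116} = \frac{57092}{61816} = 57092 \cdot \frac{1}{61816} = \frac{14273}{15454}$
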